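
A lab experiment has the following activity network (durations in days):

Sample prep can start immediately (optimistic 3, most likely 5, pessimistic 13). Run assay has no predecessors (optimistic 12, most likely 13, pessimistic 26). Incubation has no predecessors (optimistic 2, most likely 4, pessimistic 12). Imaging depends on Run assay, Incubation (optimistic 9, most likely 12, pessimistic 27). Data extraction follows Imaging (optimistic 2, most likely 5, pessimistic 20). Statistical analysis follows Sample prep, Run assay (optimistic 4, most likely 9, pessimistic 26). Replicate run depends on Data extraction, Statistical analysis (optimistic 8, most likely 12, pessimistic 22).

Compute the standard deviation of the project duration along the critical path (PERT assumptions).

te_Sample prep = (3 + 4·5 + 13)/6 = 36/6 = 6; σ²_Sample prep = ((13−3)/6)² = 2.778
te_Run assay = (12 + 4·13 + 26)/6 = 90/6 = 15; σ²_Run assay = ((26−12)/6)² = 5.444
te_Incubation = (2 + 4·4 + 12)/6 = 30/6 = 5; σ²_Incubation = ((12−2)/6)² = 2.778
te_Imaging = (9 + 4·12 + 27)/6 = 84/6 = 14; σ²_Imaging = ((27−9)/6)² = 9.000
te_Data extraction = (2 + 4·5 + 20)/6 = 42/6 = 7; σ²_Data extraction = ((20−2)/6)² = 9.000
te_Statistical analysis = (4 + 4·9 + 26)/6 = 66/6 = 11; σ²_Statistical analysis = ((26−4)/6)² = 13.444
te_Replicate run = (8 + 4·12 + 22)/6 = 78/6 = 13; σ²_Replicate run = ((22−8)/6)² = 5.444

Forward pass:
ES_Sample prep = 0; EF_Sample prep = 6
ES_Run assay = 0; EF_Run assay = 15
ES_Incubation = 0; EF_Incubation = 5
ES_Imaging = max(EF_Run assay=15, EF_Incubation=5) = 15; EF_Imaging = 15+14 = 29
ES_Data extraction = 29; EF_Data extraction = 29+7 = 36
ES_Statistical analysis = max(EF_Sample prep=6, EF_Run assay=15) = 15; EF_Statistical analysis = 15+11 = 26
ES_Replicate run = max(EF_Data extraction=36, EF_Statistical analysis=26) = 36; EF_Replicate run = 36+13 = 49
Expected project duration μ = 49 days. Critical path: Run assay → Imaging → Data extraction → Replicate run.

Variance along critical path = 5.444 + 9.000 + 9.000 + 5.444 = 28.889
σ = √28.889 = 5.375 days

5.37 days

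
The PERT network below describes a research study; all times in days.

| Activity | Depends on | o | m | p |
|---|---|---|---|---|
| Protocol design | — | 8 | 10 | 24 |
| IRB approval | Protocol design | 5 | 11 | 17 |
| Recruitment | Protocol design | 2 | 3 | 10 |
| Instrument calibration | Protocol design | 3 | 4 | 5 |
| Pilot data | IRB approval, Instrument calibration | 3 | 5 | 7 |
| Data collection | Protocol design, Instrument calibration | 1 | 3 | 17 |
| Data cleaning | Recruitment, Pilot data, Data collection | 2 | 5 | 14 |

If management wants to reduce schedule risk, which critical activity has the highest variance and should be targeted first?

te_Protocol design = (8 + 4·10 + 24)/6 = 72/6 = 12; σ²_Protocol design = ((24−8)/6)² = 7.111
te_IRB approval = (5 + 4·11 + 17)/6 = 66/6 = 11; σ²_IRB approval = ((17−5)/6)² = 4.000
te_Recruitment = (2 + 4·3 + 10)/6 = 24/6 = 4; σ²_Recruitment = ((10−2)/6)² = 1.778
te_Instrument calibration = (3 + 4·4 + 5)/6 = 24/6 = 4; σ²_Instrument calibration = ((5−3)/6)² = 0.111
te_Pilot data = (3 + 4·5 + 7)/6 = 30/6 = 5; σ²_Pilot data = ((7−3)/6)² = 0.444
te_Data collection = (1 + 4·3 + 17)/6 = 30/6 = 5; σ²_Data collection = ((17−1)/6)² = 7.111
te_Data cleaning = (2 + 4·5 + 14)/6 = 36/6 = 6; σ²_Data cleaning = ((14−2)/6)² = 4.000

Forward pass:
ES_Protocol design = 0; EF_Protocol design = 12
ES_IRB approval = 12; EF_IRB approval = 12+11 = 23
ES_Recruitment = 12; EF_Recruitment = 12+4 = 16
ES_Instrument calibration = 12; EF_Instrument calibration = 12+4 = 16
ES_Pilot data = max(EF_IRB approval=23, EF_Instrument calibration=16) = 23; EF_Pilot data = 23+5 = 28
ES_Data collection = max(EF_Protocol design=12, EF_Instrument calibration=16) = 16; EF_Data collection = 16+5 = 21
ES_Data cleaning = max(EF_Recruitment=16, EF_Pilot data=28, EF_Data collection=21) = 28; EF_Data cleaning = 28+6 = 34
Expected project duration μ = 34 days. Critical path: Protocol design → IRB approval → Pilot data → Data cleaning.

Variances on critical path: σ²_Protocol design=7.111, σ²_IRB approval=4.000, σ²_Pilot data=0.444, σ²_Data cleaning=4.000.
Largest is σ²_Protocol design = 7.111.

Protocol design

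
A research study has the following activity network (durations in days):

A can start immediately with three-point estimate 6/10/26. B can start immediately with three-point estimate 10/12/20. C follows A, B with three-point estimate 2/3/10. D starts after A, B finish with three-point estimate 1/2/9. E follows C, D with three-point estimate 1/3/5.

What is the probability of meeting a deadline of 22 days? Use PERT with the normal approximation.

te_A = (6 + 4·10 + 26)/6 = 72/6 = 12; σ²_A = ((26−6)/6)² = 11.111
te_B = (10 + 4·12 + 20)/6 = 78/6 = 13; σ²_B = ((20−10)/6)² = 2.778
te_C = (2 + 4·3 + 10)/6 = 24/6 = 4; σ²_C = ((10−2)/6)² = 1.778
te_D = (1 + 4·2 + 9)/6 = 18/6 = 3; σ²_D = ((9−1)/6)² = 1.778
te_E = (1 + 4·3 + 5)/6 = 18/6 = 3; σ²_E = ((5−1)/6)² = 0.444

Forward pass:
ES_A = 0; EF_A = 12
ES_B = 0; EF_B = 13
ES_C = max(EF_A=12, EF_B=13) = 13; EF_C = 13+4 = 17
ES_D = max(EF_A=12, EF_B=13) = 13; EF_D = 13+3 = 16
ES_E = max(EF_C=17, EF_D=16) = 17; EF_E = 17+3 = 20
Expected project duration μ = 20 days. Critical path: B → C → E.

Variance along critical path = 2.778 + 1.778 + 0.444 = 5.000; σ = √5.000 = 2.236 days.
Z = (22 − 20) / 2.236 = 0.894
P(T ≤ 22) = Φ(0.894) ≈ 0.814

0.814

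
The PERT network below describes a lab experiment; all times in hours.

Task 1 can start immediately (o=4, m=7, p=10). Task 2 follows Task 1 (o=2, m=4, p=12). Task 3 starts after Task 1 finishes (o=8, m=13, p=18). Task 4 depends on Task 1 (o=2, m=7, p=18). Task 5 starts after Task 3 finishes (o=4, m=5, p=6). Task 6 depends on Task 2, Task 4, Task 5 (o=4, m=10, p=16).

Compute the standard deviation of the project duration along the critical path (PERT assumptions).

te_Task 1 = (4 + 4·7 + 10)/6 = 42/6 = 7; σ²_Task 1 = ((10−4)/6)² = 1.000
te_Task 2 = (2 + 4·4 + 12)/6 = 30/6 = 5; σ²_Task 2 = ((12−2)/6)² = 2.778
te_Task 3 = (8 + 4·13 + 18)/6 = 78/6 = 13; σ²_Task 3 = ((18−8)/6)² = 2.778
te_Task 4 = (2 + 4·7 + 18)/6 = 48/6 = 8; σ²_Task 4 = ((18−2)/6)² = 7.111
te_Task 5 = (4 + 4·5 + 6)/6 = 30/6 = 5; σ²_Task 5 = ((6−4)/6)² = 0.111
te_Task 6 = (4 + 4·10 + 16)/6 = 60/6 = 10; σ²_Task 6 = ((16−4)/6)² = 4.000

Forward pass:
ES_Task 1 = 0; EF_Task 1 = 7
ES_Task 2 = 7; EF_Task 2 = 7+5 = 12
ES_Task 3 = 7; EF_Task 3 = 7+13 = 20
ES_Task 4 = 7; EF_Task 4 = 7+8 = 15
ES_Task 5 = 20; EF_Task 5 = 20+5 = 25
ES_Task 6 = max(EF_Task 2=12, EF_Task 4=15, EF_Task 5=25) = 25; EF_Task 6 = 25+10 = 35
Expected project duration μ = 35 hours. Critical path: Task 1 → Task 3 → Task 5 → Task 6.

Variance along critical path = 1.000 + 2.778 + 0.111 + 4.000 = 7.889
σ = √7.889 = 2.809 hours

2.81 hours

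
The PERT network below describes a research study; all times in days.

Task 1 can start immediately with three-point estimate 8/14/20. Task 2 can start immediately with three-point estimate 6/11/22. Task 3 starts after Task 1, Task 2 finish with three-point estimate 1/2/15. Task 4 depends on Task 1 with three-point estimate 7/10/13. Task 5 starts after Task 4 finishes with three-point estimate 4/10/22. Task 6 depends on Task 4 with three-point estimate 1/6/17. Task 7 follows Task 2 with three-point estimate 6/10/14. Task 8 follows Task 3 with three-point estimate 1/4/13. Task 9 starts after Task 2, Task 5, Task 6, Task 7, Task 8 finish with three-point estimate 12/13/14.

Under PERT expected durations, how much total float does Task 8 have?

te_Task 1 = (8 + 4·14 + 20)/6 = 84/6 = 14
te_Task 2 = (6 + 4·11 + 22)/6 = 72/6 = 12
te_Task 3 = (1 + 4·2 + 15)/6 = 24/6 = 4
te_Task 4 = (7 + 4·10 + 13)/6 = 60/6 = 10
te_Task 5 = (4 + 4·10 + 22)/6 = 66/6 = 11
te_Task 6 = (1 + 4·6 + 17)/6 = 42/6 = 7
te_Task 7 = (6 + 4·10 + 14)/6 = 60/6 = 10
te_Task 8 = (1 + 4·4 + 13)/6 = 30/6 = 5
te_Task 9 = (12 + 4·13 + 14)/6 = 78/6 = 13

Forward pass:
ES_Task 1 = 0; EF_Task 1 = 14
ES_Task 2 = 0; EF_Task 2 = 12
ES_Task 3 = max(EF_Task 1=14, EF_Task 2=12) = 14; EF_Task 3 = 14+4 = 18
ES_Task 4 = 14; EF_Task 4 = 14+10 = 24
ES_Task 5 = 24; EF_Task 5 = 24+11 = 35
ES_Task 6 = 24; EF_Task 6 = 24+7 = 31
ES_Task 7 = 12; EF_Task 7 = 12+10 = 22
ES_Task 8 = 18; EF_Task 8 = 18+5 = 23
ES_Task 9 = max(EF_Task 2=12, EF_Task 5=35, EF_Task 6=31, EF_Task 7=22, EF_Task 8=23) = 35; EF_Task 9 = 35+13 = 48
Expected project duration μ = 48 days. Critical path: Task 1 → Task 4 → Task 5 → Task 9.

Backward pass:
LF_Task 9 = 48; LS_Task 9 = 48−13 = 35
LF_Task 8 = LS_Task 9 = 35; LS_Task 8 = 35−5 = 30
LF_Task 7 = LS_Task 9 = 35; LS_Task 7 = 35−10 = 25
LF_Task 6 = LS_Task 9 = 35; LS_Task 6 = 35−7 = 28
LF_Task 5 = LS_Task 9 = 35; LS_Task 5 = 35−11 = 24
LF_Task 4 = min(LS_Task 5=24, LS_Task 6=28) = 24; LS_Task 4 = 24−10 = 14
LF_Task 3 = LS_Task 8 = 30; LS_Task 3 = 30−4 = 26
LF_Task 2 = min(LS_Task 3=26, LS_Task 7=25, LS_Task 9=35) = 25; LS_Task 2 = 25−12 = 13
LF_Task 1 = min(LS_Task 3=26, LS_Task 4=14) = 14; LS_Task 1 = 14−14 = 0
Slack_Task 8 = LS_Task 8 − ES_Task 8 = 30 − 18 = 12

12 days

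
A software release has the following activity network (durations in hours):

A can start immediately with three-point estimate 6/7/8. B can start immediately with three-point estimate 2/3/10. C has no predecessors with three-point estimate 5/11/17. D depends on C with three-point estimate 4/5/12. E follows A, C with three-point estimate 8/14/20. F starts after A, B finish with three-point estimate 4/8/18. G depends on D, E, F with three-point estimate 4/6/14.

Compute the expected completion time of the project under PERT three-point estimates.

te_A = (6 + 4·7 + 8)/6 = 42/6 = 7
te_B = (2 + 4·3 + 10)/6 = 24/6 = 4
te_C = (5 + 4·11 + 17)/6 = 66/6 = 11
te_D = (4 + 4·5 + 12)/6 = 36/6 = 6
te_E = (8 + 4·14 + 20)/6 = 84/6 = 14
te_F = (4 + 4·8 + 18)/6 = 54/6 = 9
te_G = (4 + 4·6 + 14)/6 = 42/6 = 7

Forward pass:
ES_A = 0; EF_A = 7
ES_B = 0; EF_B = 4
ES_C = 0; EF_C = 11
ES_D = 11; EF_D = 11+6 = 17
ES_E = max(EF_A=7, EF_C=11) = 11; EF_E = 11+14 = 25
ES_F = max(EF_A=7, EF_B=4) = 7; EF_F = 7+9 = 16
ES_G = max(EF_D=17, EF_E=25, EF_F=16) = 25; EF_G = 25+7 = 32
Expected project duration μ = 32 hours. Critical path: C → E → G.

32 hours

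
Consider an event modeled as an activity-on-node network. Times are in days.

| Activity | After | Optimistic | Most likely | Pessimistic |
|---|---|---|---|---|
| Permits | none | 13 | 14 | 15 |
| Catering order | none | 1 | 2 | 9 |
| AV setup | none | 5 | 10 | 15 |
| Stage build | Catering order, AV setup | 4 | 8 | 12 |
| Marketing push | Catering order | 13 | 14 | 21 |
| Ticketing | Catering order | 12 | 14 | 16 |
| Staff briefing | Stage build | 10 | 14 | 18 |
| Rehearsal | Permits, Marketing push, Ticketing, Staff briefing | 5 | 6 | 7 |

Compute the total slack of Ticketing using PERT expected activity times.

te_Permits = (13 + 4·14 + 15)/6 = 84/6 = 14
te_Catering order = (1 + 4·2 + 9)/6 = 18/6 = 3
te_AV setup = (5 + 4·10 + 15)/6 = 60/6 = 10
te_Stage build = (4 + 4·8 + 12)/6 = 48/6 = 8
te_Marketing push = (13 + 4·14 + 21)/6 = 90/6 = 15
te_Ticketing = (12 + 4·14 + 16)/6 = 84/6 = 14
te_Staff briefing = (10 + 4·14 + 18)/6 = 84/6 = 14
te_Rehearsal = (5 + 4·6 + 7)/6 = 36/6 = 6

Forward pass:
ES_Permits = 0; EF_Permits = 14
ES_Catering order = 0; EF_Catering order = 3
ES_AV setup = 0; EF_AV setup = 10
ES_Stage build = max(EF_Catering order=3, EF_AV setup=10) = 10; EF_Stage build = 10+8 = 18
ES_Marketing push = 3; EF_Marketing push = 3+15 = 18
ES_Ticketing = 3; EF_Ticketing = 3+14 = 17
ES_Staff briefing = 18; EF_Staff briefing = 18+14 = 32
ES_Rehearsal = max(EF_Permits=14, EF_Marketing push=18, EF_Ticketing=17, EF_Staff briefing=32) = 32; EF_Rehearsal = 32+6 = 38
Expected project duration μ = 38 days. Critical path: AV setup → Stage build → Staff briefing → Rehearsal.

Backward pass:
LF_Rehearsal = 38; LS_Rehearsal = 38−6 = 32
LF_Staff briefing = LS_Rehearsal = 32; LS_Staff briefing = 32−14 = 18
LF_Ticketing = LS_Rehearsal = 32; LS_Ticketing = 32−14 = 18
LF_Marketing push = LS_Rehearsal = 32; LS_Marketing push = 32−15 = 17
LF_Stage build = LS_Staff briefing = 18; LS_Stage build = 18−8 = 10
LF_AV setup = LS_Stage build = 10; LS_AV setup = 10−10 = 0
LF_Catering order = min(LS_Stage build=10, LS_Marketing push=17, LS_Ticketing=18) = 10; LS_Catering order = 10−3 = 7
LF_Permits = LS_Rehearsal = 32; LS_Permits = 32−14 = 18
Slack_Ticketing = LS_Ticketing − ES_Ticketing = 18 − 3 = 15

15 days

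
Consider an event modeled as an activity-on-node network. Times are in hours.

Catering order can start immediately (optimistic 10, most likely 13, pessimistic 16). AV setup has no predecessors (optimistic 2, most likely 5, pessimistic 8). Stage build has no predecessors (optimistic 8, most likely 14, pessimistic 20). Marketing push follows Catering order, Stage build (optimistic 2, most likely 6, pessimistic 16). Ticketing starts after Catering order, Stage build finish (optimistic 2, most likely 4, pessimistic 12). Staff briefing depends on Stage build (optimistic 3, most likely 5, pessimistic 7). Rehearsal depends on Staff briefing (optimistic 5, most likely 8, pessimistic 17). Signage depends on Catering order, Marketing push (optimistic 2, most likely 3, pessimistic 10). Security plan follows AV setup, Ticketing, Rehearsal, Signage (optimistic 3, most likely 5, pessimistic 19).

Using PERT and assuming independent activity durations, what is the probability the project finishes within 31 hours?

0.155

te_Catering order = (10 + 4·13 + 16)/6 = 78/6 = 13; σ²_Catering order = ((16−10)/6)² = 1.000
te_AV setup = (2 + 4·5 + 8)/6 = 30/6 = 5; σ²_AV setup = ((8−2)/6)² = 1.000
te_Stage build = (8 + 4·14 + 20)/6 = 84/6 = 14; σ²_Stage build = ((20−8)/6)² = 4.000
te_Marketing push = (2 + 4·6 + 16)/6 = 42/6 = 7; σ²_Marketing push = ((16−2)/6)² = 5.444
te_Ticketing = (2 + 4·4 + 12)/6 = 30/6 = 5; σ²_Ticketing = ((12−2)/6)² = 2.778
te_Staff briefing = (3 + 4·5 + 7)/6 = 30/6 = 5; σ²_Staff briefing = ((7−3)/6)² = 0.444
te_Rehearsal = (5 + 4·8 + 17)/6 = 54/6 = 9; σ²_Rehearsal = ((17−5)/6)² = 4.000
te_Signage = (2 + 4·3 + 10)/6 = 24/6 = 4; σ²_Signage = ((10−2)/6)² = 1.778
te_Security plan = (3 + 4·5 + 19)/6 = 42/6 = 7; σ²_Security plan = ((19−3)/6)² = 7.111

Forward pass:
ES_Catering order = 0; EF_Catering order = 13
ES_AV setup = 0; EF_AV setup = 5
ES_Stage build = 0; EF_Stage build = 14
ES_Marketing push = max(EF_Catering order=13, EF_Stage build=14) = 14; EF_Marketing push = 14+7 = 21
ES_Ticketing = max(EF_Catering order=13, EF_Stage build=14) = 14; EF_Ticketing = 14+5 = 19
ES_Staff briefing = 14; EF_Staff briefing = 14+5 = 19
ES_Rehearsal = 19; EF_Rehearsal = 19+9 = 28
ES_Signage = max(EF_Catering order=13, EF_Marketing push=21) = 21; EF_Signage = 21+4 = 25
ES_Security plan = max(EF_AV setup=5, EF_Ticketing=19, EF_Rehearsal=28, EF_Signage=25) = 28; EF_Security plan = 28+7 = 35
Expected project duration μ = 35 hours. Critical path: Stage build → Staff briefing → Rehearsal → Security plan.

Variance along critical path = 4.000 + 0.444 + 4.000 + 7.111 = 15.556; σ = √15.556 = 3.944 hours.
Z = (31 − 35) / 3.944 = -1.014
P(T ≤ 31) = Φ(-1.014) ≈ 0.155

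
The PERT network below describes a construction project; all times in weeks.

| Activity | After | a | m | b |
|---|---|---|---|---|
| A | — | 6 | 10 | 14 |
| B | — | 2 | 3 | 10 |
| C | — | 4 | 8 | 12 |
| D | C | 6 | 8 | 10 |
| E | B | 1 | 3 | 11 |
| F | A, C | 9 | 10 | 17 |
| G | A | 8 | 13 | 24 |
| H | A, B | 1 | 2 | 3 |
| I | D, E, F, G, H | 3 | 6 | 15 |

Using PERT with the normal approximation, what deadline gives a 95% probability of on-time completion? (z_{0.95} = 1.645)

te_A = (6 + 4·10 + 14)/6 = 60/6 = 10; σ²_A = ((14−6)/6)² = 1.778
te_B = (2 + 4·3 + 10)/6 = 24/6 = 4; σ²_B = ((10−2)/6)² = 1.778
te_C = (4 + 4·8 + 12)/6 = 48/6 = 8; σ²_C = ((12−4)/6)² = 1.778
te_D = (6 + 4·8 + 10)/6 = 48/6 = 8; σ²_D = ((10−6)/6)² = 0.444
te_E = (1 + 4·3 + 11)/6 = 24/6 = 4; σ²_E = ((11−1)/6)² = 2.778
te_F = (9 + 4·10 + 17)/6 = 66/6 = 11; σ²_F = ((17−9)/6)² = 1.778
te_G = (8 + 4·13 + 24)/6 = 84/6 = 14; σ²_G = ((24−8)/6)² = 7.111
te_H = (1 + 4·2 + 3)/6 = 12/6 = 2; σ²_H = ((3−1)/6)² = 0.111
te_I = (3 + 4·6 + 15)/6 = 42/6 = 7; σ²_I = ((15−3)/6)² = 4.000

Forward pass:
ES_A = 0; EF_A = 10
ES_B = 0; EF_B = 4
ES_C = 0; EF_C = 8
ES_D = 8; EF_D = 8+8 = 16
ES_E = 4; EF_E = 4+4 = 8
ES_F = max(EF_A=10, EF_C=8) = 10; EF_F = 10+11 = 21
ES_G = 10; EF_G = 10+14 = 24
ES_H = max(EF_A=10, EF_B=4) = 10; EF_H = 10+2 = 12
ES_I = max(EF_D=16, EF_E=8, EF_F=21, EF_G=24, EF_H=12) = 24; EF_I = 24+7 = 31
Expected project duration μ = 31 weeks. Critical path: A → G → I.

Variance along critical path = 1.778 + 7.111 + 4.000 = 12.889; σ = 3.590 weeks.
D = μ + z·σ = 31 + 1.645·3.590 = 36.9 weeks

36.9 weeks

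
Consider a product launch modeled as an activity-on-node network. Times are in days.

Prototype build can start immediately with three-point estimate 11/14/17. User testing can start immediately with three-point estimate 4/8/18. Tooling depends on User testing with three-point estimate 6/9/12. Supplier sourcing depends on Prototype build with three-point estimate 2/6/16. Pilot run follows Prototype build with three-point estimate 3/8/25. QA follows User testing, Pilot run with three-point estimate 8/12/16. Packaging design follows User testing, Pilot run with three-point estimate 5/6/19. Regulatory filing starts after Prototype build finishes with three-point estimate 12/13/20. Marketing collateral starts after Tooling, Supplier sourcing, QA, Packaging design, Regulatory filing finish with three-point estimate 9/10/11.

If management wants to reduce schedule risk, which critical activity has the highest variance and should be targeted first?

te_Prototype build = (11 + 4·14 + 17)/6 = 84/6 = 14; σ²_Prototype build = ((17−11)/6)² = 1.000
te_User testing = (4 + 4·8 + 18)/6 = 54/6 = 9; σ²_User testing = ((18−4)/6)² = 5.444
te_Tooling = (6 + 4·9 + 12)/6 = 54/6 = 9; σ²_Tooling = ((12−6)/6)² = 1.000
te_Supplier sourcing = (2 + 4·6 + 16)/6 = 42/6 = 7; σ²_Supplier sourcing = ((16−2)/6)² = 5.444
te_Pilot run = (3 + 4·8 + 25)/6 = 60/6 = 10; σ²_Pilot run = ((25−3)/6)² = 13.444
te_QA = (8 + 4·12 + 16)/6 = 72/6 = 12; σ²_QA = ((16−8)/6)² = 1.778
te_Packaging design = (5 + 4·6 + 19)/6 = 48/6 = 8; σ²_Packaging design = ((19−5)/6)² = 5.444
te_Regulatory filing = (12 + 4·13 + 20)/6 = 84/6 = 14; σ²_Regulatory filing = ((20−12)/6)² = 1.778
te_Marketing collateral = (9 + 4·10 + 11)/6 = 60/6 = 10; σ²_Marketing collateral = ((11−9)/6)² = 0.111

Forward pass:
ES_Prototype build = 0; EF_Prototype build = 14
ES_User testing = 0; EF_User testing = 9
ES_Tooling = 9; EF_Tooling = 9+9 = 18
ES_Supplier sourcing = 14; EF_Supplier sourcing = 14+7 = 21
ES_Pilot run = 14; EF_Pilot run = 14+10 = 24
ES_QA = max(EF_User testing=9, EF_Pilot run=24) = 24; EF_QA = 24+12 = 36
ES_Packaging design = max(EF_User testing=9, EF_Pilot run=24) = 24; EF_Packaging design = 24+8 = 32
ES_Regulatory filing = 14; EF_Regulatory filing = 14+14 = 28
ES_Marketing collateral = max(EF_Tooling=18, EF_Supplier sourcing=21, EF_QA=36, EF_Packaging design=32, EF_Regulatory filing=28) = 36; EF_Marketing collateral = 36+10 = 46
Expected project duration μ = 46 days. Critical path: Prototype build → Pilot run → QA → Marketing collateral.

Variances on critical path: σ²_Prototype build=1.000, σ²_Pilot run=13.444, σ²_QA=1.778, σ²_Marketing collateral=0.111.
Largest is σ²_Pilot run = 13.444.

Pilot run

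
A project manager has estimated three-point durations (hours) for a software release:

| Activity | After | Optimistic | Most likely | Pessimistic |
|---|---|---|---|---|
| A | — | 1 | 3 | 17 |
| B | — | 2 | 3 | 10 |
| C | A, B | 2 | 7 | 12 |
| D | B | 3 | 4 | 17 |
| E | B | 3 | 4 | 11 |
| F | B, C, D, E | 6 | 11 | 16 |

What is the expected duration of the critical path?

23 hours

te_A = (1 + 4·3 + 17)/6 = 30/6 = 5
te_B = (2 + 4·3 + 10)/6 = 24/6 = 4
te_C = (2 + 4·7 + 12)/6 = 42/6 = 7
te_D = (3 + 4·4 + 17)/6 = 36/6 = 6
te_E = (3 + 4·4 + 11)/6 = 30/6 = 5
te_F = (6 + 4·11 + 16)/6 = 66/6 = 11

Forward pass:
ES_A = 0; EF_A = 5
ES_B = 0; EF_B = 4
ES_C = max(EF_A=5, EF_B=4) = 5; EF_C = 5+7 = 12
ES_D = 4; EF_D = 4+6 = 10
ES_E = 4; EF_E = 4+5 = 9
ES_F = max(EF_B=4, EF_C=12, EF_D=10, EF_E=9) = 12; EF_F = 12+11 = 23
Expected project duration μ = 23 hours. Critical path: A → C → F.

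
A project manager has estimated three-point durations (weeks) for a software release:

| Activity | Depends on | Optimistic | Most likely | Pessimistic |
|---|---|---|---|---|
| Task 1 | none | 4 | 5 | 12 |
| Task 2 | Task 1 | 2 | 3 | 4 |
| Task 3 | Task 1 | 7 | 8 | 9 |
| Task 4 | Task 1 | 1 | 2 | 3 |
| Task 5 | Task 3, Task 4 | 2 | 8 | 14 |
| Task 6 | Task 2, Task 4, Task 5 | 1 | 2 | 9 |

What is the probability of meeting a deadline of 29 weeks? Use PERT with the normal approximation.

te_Task 1 = (4 + 4·5 + 12)/6 = 36/6 = 6; σ²_Task 1 = ((12−4)/6)² = 1.778
te_Task 2 = (2 + 4·3 + 4)/6 = 18/6 = 3; σ²_Task 2 = ((4−2)/6)² = 0.111
te_Task 3 = (7 + 4·8 + 9)/6 = 48/6 = 8; σ²_Task 3 = ((9−7)/6)² = 0.111
te_Task 4 = (1 + 4·2 + 3)/6 = 12/6 = 2; σ²_Task 4 = ((3−1)/6)² = 0.111
te_Task 5 = (2 + 4·8 + 14)/6 = 48/6 = 8; σ²_Task 5 = ((14−2)/6)² = 4.000
te_Task 6 = (1 + 4·2 + 9)/6 = 18/6 = 3; σ²_Task 6 = ((9−1)/6)² = 1.778

Forward pass:
ES_Task 1 = 0; EF_Task 1 = 6
ES_Task 2 = 6; EF_Task 2 = 6+3 = 9
ES_Task 3 = 6; EF_Task 3 = 6+8 = 14
ES_Task 4 = 6; EF_Task 4 = 6+2 = 8
ES_Task 5 = max(EF_Task 3=14, EF_Task 4=8) = 14; EF_Task 5 = 14+8 = 22
ES_Task 6 = max(EF_Task 2=9, EF_Task 4=8, EF_Task 5=22) = 22; EF_Task 6 = 22+3 = 25
Expected project duration μ = 25 weeks. Critical path: Task 1 → Task 3 → Task 5 → Task 6.

Variance along critical path = 1.778 + 0.111 + 4.000 + 1.778 = 7.667; σ = √7.667 = 2.769 weeks.
Z = (29 − 25) / 2.769 = 1.445
P(T ≤ 29) = Φ(1.445) ≈ 0.926

0.926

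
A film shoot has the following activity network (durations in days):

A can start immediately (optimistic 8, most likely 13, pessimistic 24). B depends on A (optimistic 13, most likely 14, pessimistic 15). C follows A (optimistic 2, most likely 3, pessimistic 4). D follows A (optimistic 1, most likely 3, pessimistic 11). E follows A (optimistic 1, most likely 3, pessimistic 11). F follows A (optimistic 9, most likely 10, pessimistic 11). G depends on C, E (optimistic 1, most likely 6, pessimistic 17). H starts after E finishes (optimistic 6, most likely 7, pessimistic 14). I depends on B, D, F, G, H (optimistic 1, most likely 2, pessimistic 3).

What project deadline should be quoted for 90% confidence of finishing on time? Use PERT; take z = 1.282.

te_A = (8 + 4·13 + 24)/6 = 84/6 = 14; σ²_A = ((24−8)/6)² = 7.111
te_B = (13 + 4·14 + 15)/6 = 84/6 = 14; σ²_B = ((15−13)/6)² = 0.111
te_C = (2 + 4·3 + 4)/6 = 18/6 = 3; σ²_C = ((4−2)/6)² = 0.111
te_D = (1 + 4·3 + 11)/6 = 24/6 = 4; σ²_D = ((11−1)/6)² = 2.778
te_E = (1 + 4·3 + 11)/6 = 24/6 = 4; σ²_E = ((11−1)/6)² = 2.778
te_F = (9 + 4·10 + 11)/6 = 60/6 = 10; σ²_F = ((11−9)/6)² = 0.111
te_G = (1 + 4·6 + 17)/6 = 42/6 = 7; σ²_G = ((17−1)/6)² = 7.111
te_H = (6 + 4·7 + 14)/6 = 48/6 = 8; σ²_H = ((14−6)/6)² = 1.778
te_I = (1 + 4·2 + 3)/6 = 12/6 = 2; σ²_I = ((3−1)/6)² = 0.111

Forward pass:
ES_A = 0; EF_A = 14
ES_B = 14; EF_B = 14+14 = 28
ES_C = 14; EF_C = 14+3 = 17
ES_D = 14; EF_D = 14+4 = 18
ES_E = 14; EF_E = 14+4 = 18
ES_F = 14; EF_F = 14+10 = 24
ES_G = max(EF_C=17, EF_E=18) = 18; EF_G = 18+7 = 25
ES_H = 18; EF_H = 18+8 = 26
ES_I = max(EF_B=28, EF_D=18, EF_F=24, EF_G=25, EF_H=26) = 28; EF_I = 28+2 = 30
Expected project duration μ = 30 days. Critical path: A → B → I.

Variance along critical path = 7.111 + 0.111 + 0.111 = 7.333; σ = 2.708 days.
D = μ + z·σ = 30 + 1.282·2.708 = 33.5 days

33.5 days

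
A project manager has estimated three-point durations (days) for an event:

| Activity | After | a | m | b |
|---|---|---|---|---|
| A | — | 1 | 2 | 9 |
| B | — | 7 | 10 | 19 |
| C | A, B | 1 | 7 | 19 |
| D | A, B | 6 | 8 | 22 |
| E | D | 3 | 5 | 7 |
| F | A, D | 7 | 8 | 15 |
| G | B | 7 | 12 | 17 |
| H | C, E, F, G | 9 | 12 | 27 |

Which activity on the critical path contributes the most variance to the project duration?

te_A = (1 + 4·2 + 9)/6 = 18/6 = 3; σ²_A = ((9−1)/6)² = 1.778
te_B = (7 + 4·10 + 19)/6 = 66/6 = 11; σ²_B = ((19−7)/6)² = 4.000
te_C = (1 + 4·7 + 19)/6 = 48/6 = 8; σ²_C = ((19−1)/6)² = 9.000
te_D = (6 + 4·8 + 22)/6 = 60/6 = 10; σ²_D = ((22−6)/6)² = 7.111
te_E = (3 + 4·5 + 7)/6 = 30/6 = 5; σ²_E = ((7−3)/6)² = 0.444
te_F = (7 + 4·8 + 15)/6 = 54/6 = 9; σ²_F = ((15−7)/6)² = 1.778
te_G = (7 + 4·12 + 17)/6 = 72/6 = 12; σ²_G = ((17−7)/6)² = 2.778
te_H = (9 + 4·12 + 27)/6 = 84/6 = 14; σ²_H = ((27−9)/6)² = 9.000

Forward pass:
ES_A = 0; EF_A = 3
ES_B = 0; EF_B = 11
ES_C = max(EF_A=3, EF_B=11) = 11; EF_C = 11+8 = 19
ES_D = max(EF_A=3, EF_B=11) = 11; EF_D = 11+10 = 21
ES_E = 21; EF_E = 21+5 = 26
ES_F = max(EF_A=3, EF_D=21) = 21; EF_F = 21+9 = 30
ES_G = 11; EF_G = 11+12 = 23
ES_H = max(EF_C=19, EF_E=26, EF_F=30, EF_G=23) = 30; EF_H = 30+14 = 44
Expected project duration μ = 44 days. Critical path: B → D → F → H.

Variances on critical path: σ²_B=4.000, σ²_D=7.111, σ²_F=1.778, σ²_H=9.000.
Largest is σ²_H = 9.000.

H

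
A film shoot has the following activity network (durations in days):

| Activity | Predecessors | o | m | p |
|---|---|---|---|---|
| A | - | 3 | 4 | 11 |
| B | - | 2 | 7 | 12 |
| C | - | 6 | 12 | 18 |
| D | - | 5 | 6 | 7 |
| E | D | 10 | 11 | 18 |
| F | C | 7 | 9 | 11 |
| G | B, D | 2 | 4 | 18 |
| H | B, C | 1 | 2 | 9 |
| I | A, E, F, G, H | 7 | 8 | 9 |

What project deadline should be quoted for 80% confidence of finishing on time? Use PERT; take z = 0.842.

30.8 days

te_A = (3 + 4·4 + 11)/6 = 30/6 = 5; σ²_A = ((11−3)/6)² = 1.778
te_B = (2 + 4·7 + 12)/6 = 42/6 = 7; σ²_B = ((12−2)/6)² = 2.778
te_C = (6 + 4·12 + 18)/6 = 72/6 = 12; σ²_C = ((18−6)/6)² = 4.000
te_D = (5 + 4·6 + 7)/6 = 36/6 = 6; σ²_D = ((7−5)/6)² = 0.111
te_E = (10 + 4·11 + 18)/6 = 72/6 = 12; σ²_E = ((18−10)/6)² = 1.778
te_F = (7 + 4·9 + 11)/6 = 54/6 = 9; σ²_F = ((11−7)/6)² = 0.444
te_G = (2 + 4·4 + 18)/6 = 36/6 = 6; σ²_G = ((18−2)/6)² = 7.111
te_H = (1 + 4·2 + 9)/6 = 18/6 = 3; σ²_H = ((9−1)/6)² = 1.778
te_I = (7 + 4·8 + 9)/6 = 48/6 = 8; σ²_I = ((9−7)/6)² = 0.111

Forward pass:
ES_A = 0; EF_A = 5
ES_B = 0; EF_B = 7
ES_C = 0; EF_C = 12
ES_D = 0; EF_D = 6
ES_E = 6; EF_E = 6+12 = 18
ES_F = 12; EF_F = 12+9 = 21
ES_G = max(EF_B=7, EF_D=6) = 7; EF_G = 7+6 = 13
ES_H = max(EF_B=7, EF_C=12) = 12; EF_H = 12+3 = 15
ES_I = max(EF_A=5, EF_E=18, EF_F=21, EF_G=13, EF_H=15) = 21; EF_I = 21+8 = 29
Expected project duration μ = 29 days. Critical path: C → F → I.

Variance along critical path = 4.000 + 0.444 + 0.111 = 4.556; σ = 2.134 days.
D = μ + z·σ = 29 + 0.842·2.134 = 30.8 days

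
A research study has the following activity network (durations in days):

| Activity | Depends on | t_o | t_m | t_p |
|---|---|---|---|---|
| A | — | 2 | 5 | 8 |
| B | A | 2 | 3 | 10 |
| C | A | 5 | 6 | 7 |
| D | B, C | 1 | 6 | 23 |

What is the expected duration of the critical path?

te_A = (2 + 4·5 + 8)/6 = 30/6 = 5
te_B = (2 + 4·3 + 10)/6 = 24/6 = 4
te_C = (5 + 4·6 + 7)/6 = 36/6 = 6
te_D = (1 + 4·6 + 23)/6 = 48/6 = 8

Forward pass:
ES_A = 0; EF_A = 5
ES_B = 5; EF_B = 5+4 = 9
ES_C = 5; EF_C = 5+6 = 11
ES_D = max(EF_B=9, EF_C=11) = 11; EF_D = 11+8 = 19
Expected project duration μ = 19 days. Critical path: A → C → D.

19 days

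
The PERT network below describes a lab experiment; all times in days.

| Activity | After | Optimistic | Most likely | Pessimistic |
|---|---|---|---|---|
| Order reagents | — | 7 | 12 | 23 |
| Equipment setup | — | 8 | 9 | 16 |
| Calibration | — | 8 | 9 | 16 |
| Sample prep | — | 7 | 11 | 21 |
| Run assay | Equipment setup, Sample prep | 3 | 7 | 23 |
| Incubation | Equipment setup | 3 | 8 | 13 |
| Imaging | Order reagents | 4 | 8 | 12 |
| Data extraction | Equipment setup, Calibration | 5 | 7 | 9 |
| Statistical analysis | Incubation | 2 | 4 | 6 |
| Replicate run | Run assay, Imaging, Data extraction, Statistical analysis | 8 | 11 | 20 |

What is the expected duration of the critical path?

te_Order reagents = (7 + 4·12 + 23)/6 = 78/6 = 13
te_Equipment setup = (8 + 4·9 + 16)/6 = 60/6 = 10
te_Calibration = (8 + 4·9 + 16)/6 = 60/6 = 10
te_Sample prep = (7 + 4·11 + 21)/6 = 72/6 = 12
te_Run assay = (3 + 4·7 + 23)/6 = 54/6 = 9
te_Incubation = (3 + 4·8 + 13)/6 = 48/6 = 8
te_Imaging = (4 + 4·8 + 12)/6 = 48/6 = 8
te_Data extraction = (5 + 4·7 + 9)/6 = 42/6 = 7
te_Statistical analysis = (2 + 4·4 + 6)/6 = 24/6 = 4
te_Replicate run = (8 + 4·11 + 20)/6 = 72/6 = 12

Forward pass:
ES_Order reagents = 0; EF_Order reagents = 13
ES_Equipment setup = 0; EF_Equipment setup = 10
ES_Calibration = 0; EF_Calibration = 10
ES_Sample prep = 0; EF_Sample prep = 12
ES_Run assay = max(EF_Equipment setup=10, EF_Sample prep=12) = 12; EF_Run assay = 12+9 = 21
ES_Incubation = 10; EF_Incubation = 10+8 = 18
ES_Imaging = 13; EF_Imaging = 13+8 = 21
ES_Data extraction = max(EF_Equipment setup=10, EF_Calibration=10) = 10; EF_Data extraction = 10+7 = 17
ES_Statistical analysis = 18; EF_Statistical analysis = 18+4 = 22
ES_Replicate run = max(EF_Run assay=21, EF_Imaging=21, EF_Data extraction=17, EF_Statistical analysis=22) = 22; EF_Replicate run = 22+12 = 34
Expected project duration μ = 34 days. Critical path: Equipment setup → Incubation → Statistical analysis → Replicate run.

34 days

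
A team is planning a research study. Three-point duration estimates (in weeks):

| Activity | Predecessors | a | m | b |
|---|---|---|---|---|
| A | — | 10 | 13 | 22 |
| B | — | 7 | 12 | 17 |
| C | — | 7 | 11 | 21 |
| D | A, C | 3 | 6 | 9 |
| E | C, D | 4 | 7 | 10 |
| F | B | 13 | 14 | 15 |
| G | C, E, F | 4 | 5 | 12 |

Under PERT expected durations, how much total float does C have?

2 weeks

te_A = (10 + 4·13 + 22)/6 = 84/6 = 14
te_B = (7 + 4·12 + 17)/6 = 72/6 = 12
te_C = (7 + 4·11 + 21)/6 = 72/6 = 12
te_D = (3 + 4·6 + 9)/6 = 36/6 = 6
te_E = (4 + 4·7 + 10)/6 = 42/6 = 7
te_F = (13 + 4·14 + 15)/6 = 84/6 = 14
te_G = (4 + 4·5 + 12)/6 = 36/6 = 6

Forward pass:
ES_A = 0; EF_A = 14
ES_B = 0; EF_B = 12
ES_C = 0; EF_C = 12
ES_D = max(EF_A=14, EF_C=12) = 14; EF_D = 14+6 = 20
ES_E = max(EF_C=12, EF_D=20) = 20; EF_E = 20+7 = 27
ES_F = 12; EF_F = 12+14 = 26
ES_G = max(EF_C=12, EF_E=27, EF_F=26) = 27; EF_G = 27+6 = 33
Expected project duration μ = 33 weeks. Critical path: A → D → E → G.

Backward pass:
LF_G = 33; LS_G = 33−6 = 27
LF_F = LS_G = 27; LS_F = 27−14 = 13
LF_E = LS_G = 27; LS_E = 27−7 = 20
LF_D = LS_E = 20; LS_D = 20−6 = 14
LF_C = min(LS_D=14, LS_E=20, LS_G=27) = 14; LS_C = 14−12 = 2
LF_B = LS_F = 13; LS_B = 13−12 = 1
LF_A = LS_D = 14; LS_A = 14−14 = 0
Slack_C = LS_C − ES_C = 2 − 0 = 2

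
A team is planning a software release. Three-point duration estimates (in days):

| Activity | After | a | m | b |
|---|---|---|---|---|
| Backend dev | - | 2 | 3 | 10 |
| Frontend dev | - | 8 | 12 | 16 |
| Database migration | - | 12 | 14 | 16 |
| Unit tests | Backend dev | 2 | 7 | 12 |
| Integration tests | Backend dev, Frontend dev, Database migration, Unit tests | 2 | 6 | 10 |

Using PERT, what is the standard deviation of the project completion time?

te_Backend dev = (2 + 4·3 + 10)/6 = 24/6 = 4; σ²_Backend dev = ((10−2)/6)² = 1.778
te_Frontend dev = (8 + 4·12 + 16)/6 = 72/6 = 12; σ²_Frontend dev = ((16−8)/6)² = 1.778
te_Database migration = (12 + 4·14 + 16)/6 = 84/6 = 14; σ²_Database migration = ((16−12)/6)² = 0.444
te_Unit tests = (2 + 4·7 + 12)/6 = 42/6 = 7; σ²_Unit tests = ((12−2)/6)² = 2.778
te_Integration tests = (2 + 4·6 + 10)/6 = 36/6 = 6; σ²_Integration tests = ((10−2)/6)² = 1.778

Forward pass:
ES_Backend dev = 0; EF_Backend dev = 4
ES_Frontend dev = 0; EF_Frontend dev = 12
ES_Database migration = 0; EF_Database migration = 14
ES_Unit tests = 4; EF_Unit tests = 4+7 = 11
ES_Integration tests = max(EF_Backend dev=4, EF_Frontend dev=12, EF_Database migration=14, EF_Unit tests=11) = 14; EF_Integration tests = 14+6 = 20
Expected project duration μ = 20 days. Critical path: Database migration → Integration tests.

Variance along critical path = 0.444 + 1.778 = 2.222
σ = √2.222 = 1.491 days

1.49 days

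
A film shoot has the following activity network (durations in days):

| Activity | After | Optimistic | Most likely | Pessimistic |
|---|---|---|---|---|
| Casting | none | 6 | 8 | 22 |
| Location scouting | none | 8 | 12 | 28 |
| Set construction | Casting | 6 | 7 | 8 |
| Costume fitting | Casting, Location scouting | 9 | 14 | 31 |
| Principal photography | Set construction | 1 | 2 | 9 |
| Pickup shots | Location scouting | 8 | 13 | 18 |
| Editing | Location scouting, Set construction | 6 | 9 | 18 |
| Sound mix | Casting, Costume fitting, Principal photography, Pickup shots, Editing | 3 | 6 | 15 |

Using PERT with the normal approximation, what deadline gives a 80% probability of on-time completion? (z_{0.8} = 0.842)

te_Casting = (6 + 4·8 + 22)/6 = 60/6 = 10; σ²_Casting = ((22−6)/6)² = 7.111
te_Location scouting = (8 + 4·12 + 28)/6 = 84/6 = 14; σ²_Location scouting = ((28−8)/6)² = 11.111
te_Set construction = (6 + 4·7 + 8)/6 = 42/6 = 7; σ²_Set construction = ((8−6)/6)² = 0.111
te_Costume fitting = (9 + 4·14 + 31)/6 = 96/6 = 16; σ²_Costume fitting = ((31−9)/6)² = 13.444
te_Principal photography = (1 + 4·2 + 9)/6 = 18/6 = 3; σ²_Principal photography = ((9−1)/6)² = 1.778
te_Pickup shots = (8 + 4·13 + 18)/6 = 78/6 = 13; σ²_Pickup shots = ((18−8)/6)² = 2.778
te_Editing = (6 + 4·9 + 18)/6 = 60/6 = 10; σ²_Editing = ((18−6)/6)² = 4.000
te_Sound mix = (3 + 4·6 + 15)/6 = 42/6 = 7; σ²_Sound mix = ((15−3)/6)² = 4.000

Forward pass:
ES_Casting = 0; EF_Casting = 10
ES_Location scouting = 0; EF_Location scouting = 14
ES_Set construction = 10; EF_Set construction = 10+7 = 17
ES_Costume fitting = max(EF_Casting=10, EF_Location scouting=14) = 14; EF_Costume fitting = 14+16 = 30
ES_Principal photography = 17; EF_Principal photography = 17+3 = 20
ES_Pickup shots = 14; EF_Pickup shots = 14+13 = 27
ES_Editing = max(EF_Location scouting=14, EF_Set construction=17) = 17; EF_Editing = 17+10 = 27
ES_Sound mix = max(EF_Casting=10, EF_Costume fitting=30, EF_Principal photography=20, EF_Pickup shots=27, EF_Editing=27) = 30; EF_Sound mix = 30+7 = 37
Expected project duration μ = 37 days. Critical path: Location scouting → Costume fitting → Sound mix.

Variance along critical path = 11.111 + 13.444 + 4.000 = 28.556; σ = 5.344 days.
D = μ + z·σ = 37 + 0.842·5.344 = 41.5 days

41.5 days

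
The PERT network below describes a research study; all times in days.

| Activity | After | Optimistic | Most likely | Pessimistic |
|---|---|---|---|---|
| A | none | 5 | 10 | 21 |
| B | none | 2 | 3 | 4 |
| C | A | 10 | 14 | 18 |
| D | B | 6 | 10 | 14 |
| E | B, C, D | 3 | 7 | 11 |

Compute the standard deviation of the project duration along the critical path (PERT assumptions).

3.27 days

te_A = (5 + 4·10 + 21)/6 = 66/6 = 11; σ²_A = ((21−5)/6)² = 7.111
te_B = (2 + 4·3 + 4)/6 = 18/6 = 3; σ²_B = ((4−2)/6)² = 0.111
te_C = (10 + 4·14 + 18)/6 = 84/6 = 14; σ²_C = ((18−10)/6)² = 1.778
te_D = (6 + 4·10 + 14)/6 = 60/6 = 10; σ²_D = ((14−6)/6)² = 1.778
te_E = (3 + 4·7 + 11)/6 = 42/6 = 7; σ²_E = ((11−3)/6)² = 1.778

Forward pass:
ES_A = 0; EF_A = 11
ES_B = 0; EF_B = 3
ES_C = 11; EF_C = 11+14 = 25
ES_D = 3; EF_D = 3+10 = 13
ES_E = max(EF_B=3, EF_C=25, EF_D=13) = 25; EF_E = 25+7 = 32
Expected project duration μ = 32 days. Critical path: A → C → E.

Variance along critical path = 7.111 + 1.778 + 1.778 = 10.667
σ = √10.667 = 3.266 days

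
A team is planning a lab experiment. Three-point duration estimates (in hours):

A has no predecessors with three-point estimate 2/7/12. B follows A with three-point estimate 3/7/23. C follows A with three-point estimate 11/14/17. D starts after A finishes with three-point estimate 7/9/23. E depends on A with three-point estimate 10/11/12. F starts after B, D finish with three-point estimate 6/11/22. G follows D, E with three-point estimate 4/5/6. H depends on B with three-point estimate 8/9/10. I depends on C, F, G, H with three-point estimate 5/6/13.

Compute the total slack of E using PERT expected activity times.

te_A = (2 + 4·7 + 12)/6 = 42/6 = 7
te_B = (3 + 4·7 + 23)/6 = 54/6 = 9
te_C = (11 + 4·14 + 17)/6 = 84/6 = 14
te_D = (7 + 4·9 + 23)/6 = 66/6 = 11
te_E = (10 + 4·11 + 12)/6 = 66/6 = 11
te_F = (6 + 4·11 + 22)/6 = 72/6 = 12
te_G = (4 + 4·5 + 6)/6 = 30/6 = 5
te_H = (8 + 4·9 + 10)/6 = 54/6 = 9
te_I = (5 + 4·6 + 13)/6 = 42/6 = 7

Forward pass:
ES_A = 0; EF_A = 7
ES_B = 7; EF_B = 7+9 = 16
ES_C = 7; EF_C = 7+14 = 21
ES_D = 7; EF_D = 7+11 = 18
ES_E = 7; EF_E = 7+11 = 18
ES_F = max(EF_B=16, EF_D=18) = 18; EF_F = 18+12 = 30
ES_G = max(EF_D=18, EF_E=18) = 18; EF_G = 18+5 = 23
ES_H = 16; EF_H = 16+9 = 25
ES_I = max(EF_C=21, EF_F=30, EF_G=23, EF_H=25) = 30; EF_I = 30+7 = 37
Expected project duration μ = 37 hours. Critical path: A → D → F → I.

Backward pass:
LF_I = 37; LS_I = 37−7 = 30
LF_H = LS_I = 30; LS_H = 30−9 = 21
LF_G = LS_I = 30; LS_G = 30−5 = 25
LF_F = LS_I = 30; LS_F = 30−12 = 18
LF_E = LS_G = 25; LS_E = 25−11 = 14
LF_D = min(LS_F=18, LS_G=25) = 18; LS_D = 18−11 = 7
LF_C = LS_I = 30; LS_C = 30−14 = 16
LF_B = min(LS_F=18, LS_H=21) = 18; LS_B = 18−9 = 9
LF_A = min(LS_B=9, LS_C=16, LS_D=7, LS_E=14) = 7; LS_A = 7−7 = 0
Slack_E = LS_E − ES_E = 14 − 7 = 7

7 hours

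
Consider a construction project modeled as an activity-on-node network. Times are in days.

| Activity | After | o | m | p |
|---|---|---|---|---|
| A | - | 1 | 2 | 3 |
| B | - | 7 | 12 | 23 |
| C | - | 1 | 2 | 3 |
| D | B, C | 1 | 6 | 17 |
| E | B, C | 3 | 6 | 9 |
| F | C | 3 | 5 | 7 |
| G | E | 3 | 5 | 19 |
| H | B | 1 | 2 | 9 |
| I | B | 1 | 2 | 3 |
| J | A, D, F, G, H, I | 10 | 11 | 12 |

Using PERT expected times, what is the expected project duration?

37 days

te_A = (1 + 4·2 + 3)/6 = 12/6 = 2
te_B = (7 + 4·12 + 23)/6 = 78/6 = 13
te_C = (1 + 4·2 + 3)/6 = 12/6 = 2
te_D = (1 + 4·6 + 17)/6 = 42/6 = 7
te_E = (3 + 4·6 + 9)/6 = 36/6 = 6
te_F = (3 + 4·5 + 7)/6 = 30/6 = 5
te_G = (3 + 4·5 + 19)/6 = 42/6 = 7
te_H = (1 + 4·2 + 9)/6 = 18/6 = 3
te_I = (1 + 4·2 + 3)/6 = 12/6 = 2
te_J = (10 + 4·11 + 12)/6 = 66/6 = 11

Forward pass:
ES_A = 0; EF_A = 2
ES_B = 0; EF_B = 13
ES_C = 0; EF_C = 2
ES_D = max(EF_B=13, EF_C=2) = 13; EF_D = 13+7 = 20
ES_E = max(EF_B=13, EF_C=2) = 13; EF_E = 13+6 = 19
ES_F = 2; EF_F = 2+5 = 7
ES_G = 19; EF_G = 19+7 = 26
ES_H = 13; EF_H = 13+3 = 16
ES_I = 13; EF_I = 13+2 = 15
ES_J = max(EF_A=2, EF_D=20, EF_F=7, EF_G=26, EF_H=16, EF_I=15) = 26; EF_J = 26+11 = 37
Expected project duration μ = 37 days. Critical path: B → E → G → J.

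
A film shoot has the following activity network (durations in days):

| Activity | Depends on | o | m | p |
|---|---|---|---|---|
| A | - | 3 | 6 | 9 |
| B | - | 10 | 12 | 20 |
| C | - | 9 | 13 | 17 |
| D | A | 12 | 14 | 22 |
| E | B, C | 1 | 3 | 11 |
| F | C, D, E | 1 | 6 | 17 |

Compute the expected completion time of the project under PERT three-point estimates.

28 days

te_A = (3 + 4·6 + 9)/6 = 36/6 = 6
te_B = (10 + 4·12 + 20)/6 = 78/6 = 13
te_C = (9 + 4·13 + 17)/6 = 78/6 = 13
te_D = (12 + 4·14 + 22)/6 = 90/6 = 15
te_E = (1 + 4·3 + 11)/6 = 24/6 = 4
te_F = (1 + 4·6 + 17)/6 = 42/6 = 7

Forward pass:
ES_A = 0; EF_A = 6
ES_B = 0; EF_B = 13
ES_C = 0; EF_C = 13
ES_D = 6; EF_D = 6+15 = 21
ES_E = max(EF_B=13, EF_C=13) = 13; EF_E = 13+4 = 17
ES_F = max(EF_C=13, EF_D=21, EF_E=17) = 21; EF_F = 21+7 = 28
Expected project duration μ = 28 days. Critical path: A → D → F.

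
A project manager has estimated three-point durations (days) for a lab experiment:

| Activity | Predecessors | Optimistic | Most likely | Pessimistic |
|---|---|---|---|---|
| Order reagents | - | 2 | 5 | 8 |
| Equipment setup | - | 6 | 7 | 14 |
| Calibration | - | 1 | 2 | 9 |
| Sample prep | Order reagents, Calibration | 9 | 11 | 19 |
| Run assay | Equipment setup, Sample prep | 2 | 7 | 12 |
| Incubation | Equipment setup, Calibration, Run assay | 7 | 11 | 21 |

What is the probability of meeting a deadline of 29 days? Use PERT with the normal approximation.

0.022

te_Order reagents = (2 + 4·5 + 8)/6 = 30/6 = 5; σ²_Order reagents = ((8−2)/6)² = 1.000
te_Equipment setup = (6 + 4·7 + 14)/6 = 48/6 = 8; σ²_Equipment setup = ((14−6)/6)² = 1.778
te_Calibration = (1 + 4·2 + 9)/6 = 18/6 = 3; σ²_Calibration = ((9−1)/6)² = 1.778
te_Sample prep = (9 + 4·11 + 19)/6 = 72/6 = 12; σ²_Sample prep = ((19−9)/6)² = 2.778
te_Run assay = (2 + 4·7 + 12)/6 = 42/6 = 7; σ²_Run assay = ((12−2)/6)² = 2.778
te_Incubation = (7 + 4·11 + 21)/6 = 72/6 = 12; σ²_Incubation = ((21−7)/6)² = 5.444

Forward pass:
ES_Order reagents = 0; EF_Order reagents = 5
ES_Equipment setup = 0; EF_Equipment setup = 8
ES_Calibration = 0; EF_Calibration = 3
ES_Sample prep = max(EF_Order reagents=5, EF_Calibration=3) = 5; EF_Sample prep = 5+12 = 17
ES_Run assay = max(EF_Equipment setup=8, EF_Sample prep=17) = 17; EF_Run assay = 17+7 = 24
ES_Incubation = max(EF_Equipment setup=8, EF_Calibration=3, EF_Run assay=24) = 24; EF_Incubation = 24+12 = 36
Expected project duration μ = 36 days. Critical path: Order reagents → Sample prep → Run assay → Incubation.

Variance along critical path = 1.000 + 2.778 + 2.778 + 5.444 = 12.000; σ = √12.000 = 3.464 days.
Z = (29 − 36) / 3.464 = -2.021
P(T ≤ 29) = Φ(-2.021) ≈ 0.022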